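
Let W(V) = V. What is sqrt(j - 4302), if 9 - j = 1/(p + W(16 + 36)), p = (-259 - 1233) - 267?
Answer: 5*I*sqrt(500366082)/1707 ≈ 65.521*I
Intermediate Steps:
p = -1759 (p = -1492 - 267 = -1759)
j = 15364/1707 (j = 9 - 1/(-1759 + (16 + 36)) = 9 - 1/(-1759 + 52) = 9 - 1/(-1707) = 9 - 1*(-1/1707) = 9 + 1/1707 = 15364/1707 ≈ 9.0006)
sqrt(j - 4302) = sqrt(15364/1707 - 4302) = sqrt(-7328150/1707) = 5*I*sqrt(500366082)/1707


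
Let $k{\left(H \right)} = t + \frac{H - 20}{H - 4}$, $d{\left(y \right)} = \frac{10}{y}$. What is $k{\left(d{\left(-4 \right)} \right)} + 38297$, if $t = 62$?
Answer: $\frac{498712}{13} \approx 38362.0$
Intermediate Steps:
$k{\left(H \right)} = 62 + \frac{-20 + H}{-4 + H}$ ($k{\left(H \right)} = 62 + \frac{H - 20}{H - 4} = 62 + \frac{-20 + H}{-4 + H}$)
$k{\left(d{\left(-4 \right)} \right)} + 38297 = \frac{-268 + 63 \frac{10}{-4}}{-4 + \frac{10}{-4}} + 38297 = \frac{-268 + 63 \cdot 10 \left(- \frac{1}{4}\right)}{-4 + 10 \left(- \frac{1}{4}\right)} + 38297 = \frac{-268 + 63 \left(- \frac{5}{2}\right)}{-4 - \frac{5}{2}} + 38297 = \frac{-268 - \frac{315}{2}}{- \frac{13}{2}} + 38297 = \left(- \frac{2}{13}\right) \left(- \frac{851}{2}\right) + 38297 = \frac{851}{13} + 38297 = \frac{498712}{13}$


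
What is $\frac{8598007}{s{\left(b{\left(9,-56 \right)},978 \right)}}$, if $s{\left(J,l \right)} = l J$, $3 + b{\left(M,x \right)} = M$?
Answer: $\frac{8598007}{5868} \approx 1465.2$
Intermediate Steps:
$b{\left(M,x \right)} = -3 + M$
$s{\left(J,l \right)} = J l$
$\frac{8598007}{s{\left(b{\left(9,-56 \right)},978 \right)}} = \frac{8598007}{\left(-3 + 9\right) 978} = \frac{8598007}{6 \cdot 978} = \frac{8598007}{5868}$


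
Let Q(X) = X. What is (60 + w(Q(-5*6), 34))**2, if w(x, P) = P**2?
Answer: 1478656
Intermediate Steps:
(60 + w(Q(-5*6), 34))**2 = (60 + 34**2)**2 = (60 + 1156)**2 = 1216**2 = 1478656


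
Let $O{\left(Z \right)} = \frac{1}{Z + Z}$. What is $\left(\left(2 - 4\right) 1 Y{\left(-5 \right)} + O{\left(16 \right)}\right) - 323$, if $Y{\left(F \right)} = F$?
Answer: $- \frac{10015}{32} \approx -312.97$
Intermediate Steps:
$O{\left(Z \right)} = \frac{1}{2 Z}$
$\left(\left(2 - 4\right) 1 Y{\left(-5 \right)} + O{\left(16 \right)}\right) - 323 = \left(\left(2 - 4\right) 1 \left(-5\right) + \frac{1}{2 \cdot 16}\right) - 323 = \left(\left(2 - 4\right) 1 \left(-5\right) + \frac{1}{2} \cdot \frac{1}{16}\right) - 323 = \left(\left(-2\right) 1 \left(-5\right) + \frac{1}{32}\right) - 323 = \left(\left(-2\right) \left(-5\right) + \frac{1}{32}\right) - 323 = \left(10 + \frac{1}{32}\right) - 323 = \frac{321}{32} - 323 = - \frac{10015}{32}$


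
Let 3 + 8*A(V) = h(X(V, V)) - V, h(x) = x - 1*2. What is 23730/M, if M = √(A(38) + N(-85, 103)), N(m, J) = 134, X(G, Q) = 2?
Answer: 47460*√2062/1031 ≈ 2090.3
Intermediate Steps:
h(x) = -2 + x (h(x) = x - 2 = -2 + x)
A(V) = -3/8 - V/8 (A(V) = -3/8 + ((-2 + 2) - V)/8 = -3/8 + (0 - V)/8 = -3/8 + (-V)/8 = -3/8 - V/8)
M = √2062/4 (M = √((-3/8 - ⅛*38) + 134) = √((-3/8 - 19/4) + 134) = √(-41/8 + 134) = √(1031/8) = √2062/4 ≈ 11.352)
23730/M = 23730/((√2062/4)) = 23730*(2*√2062/1031) = 47460*√2062/1031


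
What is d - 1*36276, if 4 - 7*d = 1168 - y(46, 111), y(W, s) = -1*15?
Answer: -255111/7 ≈ -36444.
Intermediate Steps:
y(W, s) = -15
d = -1179/7 (d = 4/7 - (1168 - 1*(-15))/7 = 4/7 - (1168 + 15)/7 = 4/7 - 1/7*1183 = 4/7 - 169 = -1179/7 ≈ -168.43)
d - 1*36276 = -1179/7 - 1*36276 = -1179/7 - 36276 = -255111/7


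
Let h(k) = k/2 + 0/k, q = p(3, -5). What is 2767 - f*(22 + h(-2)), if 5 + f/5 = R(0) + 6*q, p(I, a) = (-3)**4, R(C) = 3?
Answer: -48053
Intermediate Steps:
p(I, a) = 81
q = 81
f = 2420 (f = -25 + 5*(3 + 6*81) = -25 + 5*(3 + 486) = -25 + 5*489 = -25 + 2445 = 2420)
h(k) = k/2 (h(k) = k*(1/2) + 0 = k/2 + 0 = k/2)
2767 - f*(22 + h(-2)) = 2767 - 2420*(22 + (1/2)*(-2)) = 2767 - 2420*(22 - 1) = 2767 - 2420*21 = 2767 - 1*50820 = 2767 - 50820 = -48053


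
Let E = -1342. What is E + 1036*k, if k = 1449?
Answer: 1499822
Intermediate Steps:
E + 1036*k = -1342 + 1036*1449 = -1342 + 1501164 = 1499822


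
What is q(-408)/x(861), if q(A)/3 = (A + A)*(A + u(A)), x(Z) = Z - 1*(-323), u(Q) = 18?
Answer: 29835/37 ≈ 806.35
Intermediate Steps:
x(Z) = 323 + Z (x(Z) = Z + 323 = 323 + Z)
q(A) = 6*A*(18 + A) (q(A) = 3*((A + A)*(A + 18)) = 3*((2*A)*(18 + A)) = 3*(2*A*(18 + A)) = 6*A*(18 + A))
q(-408)/x(861) = (6*(-408)*(18 - 408))/(323 + 861) = (6*(-408)*(-390))/1184 = 954720*(1/1184) = 29835/37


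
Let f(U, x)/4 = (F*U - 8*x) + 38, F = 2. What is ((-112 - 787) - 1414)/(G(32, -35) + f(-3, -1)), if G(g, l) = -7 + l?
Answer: -2313/118 ≈ -19.602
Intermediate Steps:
f(U, x) = 152 - 32*x + 8*U (f(U, x) = 4*((2*U - 8*x) + 38) = 4*((-8*x + 2*U) + 38) = 4*(38 - 8*x + 2*U) = 152 - 32*x + 8*U)
((-112 - 787) - 1414)/(G(32, -35) + f(-3, -1)) = ((-112 - 787) - 1414)/((-7 - 35) + (152 - 32*(-1) + 8*(-3))) = (-899 - 1414)/(-42 + (152 + 32 - 24)) = -2313/(-42 + 160) = -2313/118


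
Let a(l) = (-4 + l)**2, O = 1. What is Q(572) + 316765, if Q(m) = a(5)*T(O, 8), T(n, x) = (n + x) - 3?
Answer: 316771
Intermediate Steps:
T(n, x) = -3 + n + x
Q(m) = 6 (Q(m) = (-4 + 5)**2*(-3 + 1 + 8) = 1**2*6 = 1*6 = 6)
Q(572) + 316765 = 6 + 316765 = 316771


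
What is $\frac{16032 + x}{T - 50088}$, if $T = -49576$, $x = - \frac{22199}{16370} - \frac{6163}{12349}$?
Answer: $- \frac{3240543956399}{20147389548320} \approx -0.16084$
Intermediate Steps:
$x = - \frac{375023761}{202153130}$ ($x = \left(-22199\right) \frac{1}{16370} - \frac{6163}{12349} = - \frac{22199}{16370} - \frac{6163}{12349} = - \frac{375023761}{202153130} \approx -1.8551$)
$\frac{16032 + x}{T - 50088} = \frac{16032 - \frac{375023761}{202153130}}{-49576 - 50088} = \frac{3240543956399}{202153130 \left(-99664\right)} = \frac{3240543956399}{202153130} \left(- \frac{1}{99664}\right) = - \frac{3240543956399}{20147389548320}$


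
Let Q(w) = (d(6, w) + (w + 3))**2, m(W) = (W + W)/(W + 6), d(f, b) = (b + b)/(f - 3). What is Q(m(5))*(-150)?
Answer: -1110050/363 ≈ -3058.0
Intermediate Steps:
d(f, b) = 2*b/(-3 + f) (d(f, b) = (2*b)/(-3 + f) = 2*b/(-3 + f))
m(W) = 2*W/(6 + W) (m(W) = (2*W)/(6 + W) = 2*W/(6 + W))
Q(w) = (3 + 5*w/3)**2 (Q(w) = (2*w/(-3 + 6) + (w + 3))**2 = (2*w/3 + (3 + w))**2 = (3 + 5*w/3)**2)
Q(m(5))*(-150) = ((9 + 5*(2*5/(6 + 5)))**2/9)*(-150) = ((9 + 5*(2*5/11))**2/9)*(-150) = ((9 + 5*(2*5*(1/11)))**2/9)*(-150) = ((9 + 5*(10/11))**2/9)*(-150) = ((9 + 50/11)**2/9)*(-150) = ((149/11)**2/9)*(-150) = ((1/9)*(22201/121))*(-150) = (22201/1089)*(-150) = -1110050/363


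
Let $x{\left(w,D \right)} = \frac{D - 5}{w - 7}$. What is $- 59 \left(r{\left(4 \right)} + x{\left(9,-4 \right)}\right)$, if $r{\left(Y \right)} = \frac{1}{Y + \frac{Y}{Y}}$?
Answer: $\frac{2537}{10} \approx 253.7$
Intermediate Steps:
$x{\left(w,D \right)} = \frac{-5 + D}{-7 + w}$
$r{\left(Y \right)} = \frac{1}{1 + Y}$ ($r{\left(Y \right)} = \frac{1}{Y + 1} = \frac{1}{1 + Y}$)
$- 59 \left(r{\left(4 \right)} + x{\left(9,-4 \right)}\right) = - 59 \left(\frac{1}{1 + 4} + \frac{-5 - 4}{-7 + 9}\right) = - 59 \left(\frac{1}{5} + \frac{1}{2} \left(-9\right)\right) = - 59 \left(\frac{1}{5} - \frac{9}{2}\right) = \left(-59\right) \left(- \frac{43}{10}\right) = \frac{2537}{10}$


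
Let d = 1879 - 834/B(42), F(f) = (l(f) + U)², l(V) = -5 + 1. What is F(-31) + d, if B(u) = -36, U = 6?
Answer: 11437/6 ≈ 1906.2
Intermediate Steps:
l(V) = -4
F(f) = 4 (F(f) = (-4 + 6)² = 2² = 4)
d = 11413/6 (d = 1879 - 834/(-36) = 1879 - 834*(-1)/36 = 1879 - 1*(-139/6) = 1879 + 139/6 = 11413/6 ≈ 1902.2)
F(-31) + d = 4 + 11413/6 = 11437/6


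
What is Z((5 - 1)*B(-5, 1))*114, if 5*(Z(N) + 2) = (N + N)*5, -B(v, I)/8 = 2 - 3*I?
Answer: 7068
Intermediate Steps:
B(v, I) = -16 + 24*I (B(v, I) = -8*(2 - 3*I) = -16 + 24*I)
Z(N) = -2 + 2*N (Z(N) = -2 + ((N + N)*5)/5 = -2 + ((2*N)*5)/5 = -2 + (10*N)/5 = -2 + 2*N)
Z((5 - 1)*B(-5, 1))*114 = (-2 + 2*((5 - 1)*(-16 + 24*1)))*114 = (-2 + 2*(4*(-16 + 24)))*114 = (-2 + 2*(4*8))*114 = (-2 + 2*32)*114 = (-2 + 64)*114 = 62*114 = 7068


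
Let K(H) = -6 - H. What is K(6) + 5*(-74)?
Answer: -382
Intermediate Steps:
K(6) + 5*(-74) = (-6 - 1*6) + 5*(-74) = (-6 - 6) - 370 = -12 - 370 = -382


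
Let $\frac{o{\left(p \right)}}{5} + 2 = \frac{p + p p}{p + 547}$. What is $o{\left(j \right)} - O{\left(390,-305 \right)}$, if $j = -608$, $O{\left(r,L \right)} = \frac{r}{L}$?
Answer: $- \frac{1845812}{61} \approx -30259.0$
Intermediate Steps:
$o{\left(p \right)} = -10 + \frac{5 \left(p + p^{2}\right)}{547 + p}$ ($o{\left(p \right)} = -10 + 5 \frac{p + p p}{p + 547} = -10 + 5 \frac{p + p^{2}}{547 + p} = -10 + \frac{5 \left(p + p^{2}\right)}{547 + p}$)
$o{\left(j \right)} - O{\left(390,-305 \right)} = \frac{5 \left(-1094 + \left(-608\right)^{2} - -608\right)}{547 - 608} - \frac{390}{-305} = \frac{5 \left(-1094 + 369664 + 608\right)}{-61} - 390 \left(- \frac{1}{305}\right) = 5 \left(- \frac{1}{61}\right) 369178 - - \frac{78}{61} = - \frac{1845890}{61} + \frac{78}{61} = - \frac{1845812}{61}$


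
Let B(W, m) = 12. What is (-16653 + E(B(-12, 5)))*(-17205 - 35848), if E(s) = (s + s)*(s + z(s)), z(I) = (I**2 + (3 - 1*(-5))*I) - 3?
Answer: 566446881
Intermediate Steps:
z(I) = -3 + I**2 + 8*I (z(I) = (I**2 + (3 + 5)*I) - 3 = (I**2 + 8*I) - 3 = -3 + I**2 + 8*I)
E(s) = 2*s*(-3 + s**2 + 9*s) (E(s) = (s + s)*(s + (-3 + s**2 + 8*s)) = (2*s)*(-3 + s**2 + 9*s) = 2*s*(-3 + s**2 + 9*s))
(-16653 + E(B(-12, 5)))*(-17205 - 35848) = (-16653 + 2*12*(-3 + 12**2 + 9*12))*(-17205 - 35848) = (-16653 + 2*12*(-3 + 144 + 108))*(-53053) = (-16653 + 2*12*249)*(-53053) = (-16653 + 5976)*(-53053) = -10677*(-53053) = 566446881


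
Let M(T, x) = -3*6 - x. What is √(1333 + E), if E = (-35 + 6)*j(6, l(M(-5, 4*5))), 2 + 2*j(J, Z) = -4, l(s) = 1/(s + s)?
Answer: 2*√355 ≈ 37.683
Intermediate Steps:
M(T, x) = -18 - x
l(s) = 1/(2*s)
j(J, Z) = -3 (j(J, Z) = -1 + (½)*(-4) = -1 - 2 = -3)
E = 87 (E = (-35 + 6)*(-3) = -29*(-3) = 87)
√(1333 + E) = √(1333 + 87) = √1420 = 2*√355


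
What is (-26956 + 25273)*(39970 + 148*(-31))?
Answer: -59547906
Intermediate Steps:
(-26956 + 25273)*(39970 + 148*(-31)) = -1683*(39970 - 4588) = -1683*35382 = -59547906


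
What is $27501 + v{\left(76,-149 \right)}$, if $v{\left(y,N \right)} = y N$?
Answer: $16177$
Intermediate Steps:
$v{\left(y,N \right)} = N y$
$27501 + v{\left(76,-149 \right)} = 27501 - 11324 = 16177$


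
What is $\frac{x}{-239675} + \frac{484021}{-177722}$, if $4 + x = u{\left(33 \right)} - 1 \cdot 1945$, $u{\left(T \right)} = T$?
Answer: $- \frac{115667217823}{42595520350} \approx -2.7155$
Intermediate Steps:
$x = -1916$ ($x = -4 + \left(33 - 1 \cdot 1945\right) = -4 + \left(33 - 1945\right) = -4 - 1912 = -1916$)
$\frac{x}{-239675} + \frac{484021}{-177722} = - \frac{1916}{-239675} + \frac{484021}{-177722} = \left(-1916\right) \left(- \frac{1}{239675}\right) + 484021 \left(- \frac{1}{177722}\right) = \frac{1916}{239675} - \frac{484021}{177722} = - \frac{115667217823}{42595520350}$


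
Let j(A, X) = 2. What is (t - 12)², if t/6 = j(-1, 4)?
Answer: 0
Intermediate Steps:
t = 12 (t = 6*2 = 12)
(t - 12)² = (12 - 12)² = 0² = 0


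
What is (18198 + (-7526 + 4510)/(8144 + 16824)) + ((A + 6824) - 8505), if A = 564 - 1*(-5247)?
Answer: 69685311/3121 ≈ 22328.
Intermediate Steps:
A = 5811 (A = 564 + 5247 = 5811)
(18198 + (-7526 + 4510)/(8144 + 16824)) + ((A + 6824) - 8505) = (18198 + (-7526 + 4510)/(8144 + 16824)) + ((5811 + 6824) - 8505) = (18198 - 3016/24968) + (12635 - 8505) = (18198 - 3016*1/24968) + 4130 = (18198 - 377/3121) + 4130 = 56795581/3121 + 4130 = 69685311/3121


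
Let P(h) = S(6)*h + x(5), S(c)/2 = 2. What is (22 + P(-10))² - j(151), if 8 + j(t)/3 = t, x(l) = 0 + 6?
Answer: -285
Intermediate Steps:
x(l) = 6
S(c) = 4 (S(c) = 2*2 = 4)
j(t) = -24 + 3*t
P(h) = 6 + 4*h (P(h) = 4*h + 6 = 6 + 4*h)
(22 + P(-10))² - j(151) = (22 + (6 + 4*(-10)))² - (-24 + 3*151) = (22 + (6 - 40))² - (-24 + 453) = (22 - 34)² - 1*429 = (-12)² - 429 = 144 - 429 = -285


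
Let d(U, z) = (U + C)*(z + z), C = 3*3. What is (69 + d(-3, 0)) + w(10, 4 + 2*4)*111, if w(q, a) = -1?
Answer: -42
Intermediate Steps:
C = 9
d(U, z) = 2*z*(9 + U) (d(U, z) = (U + 9)*(z + z) = (9 + U)*(2*z) = 2*z*(9 + U))
(69 + d(-3, 0)) + w(10, 4 + 2*4)*111 = (69 + 2*0*(9 - 3)) - 1*111 = (69 + 2*0*6) - 111 = (69 + 0) - 111 = 69 - 111 = -42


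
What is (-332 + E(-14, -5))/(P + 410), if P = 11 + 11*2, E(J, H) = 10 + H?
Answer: -327/443 ≈ -0.73815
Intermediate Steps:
P = 33 (P = 11 + 22 = 33)
(-332 + E(-14, -5))/(P + 410) = (-332 + (10 - 5))/(33 + 410) = (-332 + 5)/443 = -327*1/443 = -327/443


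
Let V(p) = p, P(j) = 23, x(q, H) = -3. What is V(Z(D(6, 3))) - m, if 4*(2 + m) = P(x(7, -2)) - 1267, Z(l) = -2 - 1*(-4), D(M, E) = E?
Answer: 315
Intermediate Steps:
Z(l) = 2 (Z(l) = -2 + 4 = 2)
m = -313 (m = -2 + (23 - 1267)/4 = -2 + (¼)*(-1244) = -2 - 311 = -313)
V(Z(D(6, 3))) - m = 2 - 1*(-313) = 2 + 313 = 315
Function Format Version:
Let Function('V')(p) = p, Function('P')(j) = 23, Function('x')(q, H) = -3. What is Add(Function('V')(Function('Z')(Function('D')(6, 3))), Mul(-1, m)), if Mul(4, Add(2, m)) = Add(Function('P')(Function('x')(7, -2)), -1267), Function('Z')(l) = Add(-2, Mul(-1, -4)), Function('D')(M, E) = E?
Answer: 315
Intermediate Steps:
Function('Z')(l) = 2 (Function('Z')(l) = Add(-2, 4) = 2)
m = -313 (m = Add(-2, Mul(Rational(1, 4), Add(23, -1267))) = Add(-2, Mul(Rational(1, 4), -1244)) = Add(-2, -311) = -313)
Add(Function('V')(Function('Z')(Function('D')(6, 3))), Mul(-1, m)) = Add(2, Mul(-1, -313)) = Add(2, 313) = 315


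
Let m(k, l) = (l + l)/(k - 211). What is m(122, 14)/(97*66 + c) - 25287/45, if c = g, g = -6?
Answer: -399846508/711555 ≈ -561.93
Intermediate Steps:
m(k, l) = 2*l/(-211 + k) (m(k, l) = (2*l)/(-211 + k) = 2*l/(-211 + k))
c = -6
m(122, 14)/(97*66 + c) - 25287/45 = (2*14/(-211 + 122))/(97*66 - 6) - 25287/45 = (2*14/(-89))/(6402 - 6) - 25287*1/45 = (2*14*(-1/89))/6396 - 8429/15 = -28/89*1/6396 - 8429/15 = -7/142311 - 8429/15 = -399846508/711555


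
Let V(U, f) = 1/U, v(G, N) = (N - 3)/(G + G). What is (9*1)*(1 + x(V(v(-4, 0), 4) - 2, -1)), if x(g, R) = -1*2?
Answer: -9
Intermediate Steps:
v(G, N) = (-3 + N)/(2*G) (v(G, N) = (-3 + N)/((2*G)) = (-3 + N)*(1/(2*G)) = (-3 + N)/(2*G))
x(g, R) = -2
(9*1)*(1 + x(V(v(-4, 0), 4) - 2, -1)) = (9*1)*(1 - 2) = 9*(-1) = -9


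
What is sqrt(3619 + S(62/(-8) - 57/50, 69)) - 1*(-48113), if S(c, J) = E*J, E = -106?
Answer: 48113 + I*sqrt(3695) ≈ 48113.0 + 60.786*I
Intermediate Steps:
S(c, J) = -106*J
sqrt(3619 + S(62/(-8) - 57/50, 69)) - 1*(-48113) = sqrt(3619 - 106*69) - 1*(-48113) = sqrt(3619 - 7314) + 48113 = sqrt(-3695) + 48113 = I*sqrt(3695) + 48113 = 48113 + I*sqrt(3695)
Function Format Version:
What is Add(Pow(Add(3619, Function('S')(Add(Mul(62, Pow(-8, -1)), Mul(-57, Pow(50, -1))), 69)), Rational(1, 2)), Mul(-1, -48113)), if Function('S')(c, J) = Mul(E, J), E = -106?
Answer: Add(48113, Mul(I, Pow(3695, Rational(1, 2)))) ≈ Add(48113., Mul(60.786, I))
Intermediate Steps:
Function('S')(c, J) = Mul(-106, J)
Add(Pow(Add(3619, Function('S')(Add(Mul(62, Pow(-8, -1)), Mul(-57, Pow(50, -1))), 69)), Rational(1, 2)), Mul(-1, -48113)) = Add(Pow(Add(3619, Mul(-106, 69)), Rational(1, 2)), Mul(-1, -48113)) = Add(Pow(Add(3619, -7314), Rational(1, 2)), 48113) = Add(Pow(-3695, Rational(1, 2)), 48113) = Add(Mul(I, Pow(3695, Rational(1, 2))), 48113) = Add(48113, Mul(I, Pow(3695, Rational(1, 2))))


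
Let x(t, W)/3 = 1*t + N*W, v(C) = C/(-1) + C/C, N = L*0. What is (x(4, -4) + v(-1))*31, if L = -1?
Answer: 434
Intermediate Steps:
N = 0 (N = -1*0 = 0)
v(C) = 1 - C (v(C) = C*(-1) + 1 = -C + 1 = 1 - C)
x(t, W) = 3*t (x(t, W) = 3*(1*t + 0*W) = 3*(t + 0) = 3*t)
(x(4, -4) + v(-1))*31 = (3*4 + (1 - 1*(-1)))*31 = (12 + (1 + 1))*31 = (12 + 2)*31 = 14*31 = 434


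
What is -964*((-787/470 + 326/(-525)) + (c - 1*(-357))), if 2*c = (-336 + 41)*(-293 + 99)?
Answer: -689093671922/24675 ≈ -2.7927e+7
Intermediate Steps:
c = 28615 (c = ((-336 + 41)*(-293 + 99))/2 = (-295*(-194))/2 = (½)*57230 = 28615)
-964*((-787/470 + 326/(-525)) + (c - 1*(-357))) = -964*((-787/470 + 326/(-525)) + (28615 - 1*(-357))) = -964*((-787*1/470 + 326*(-1/525)) + (28615 + 357)) = -964*((-787/470 - 326/525) + 28972) = -964*(-113279/49350 + 28972) = -964*1429654921/49350 = -689093671922/24675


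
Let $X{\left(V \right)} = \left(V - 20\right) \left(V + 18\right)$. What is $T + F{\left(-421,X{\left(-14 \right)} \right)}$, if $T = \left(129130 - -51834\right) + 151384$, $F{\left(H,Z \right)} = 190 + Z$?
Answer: $332402$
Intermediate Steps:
$X{\left(V \right)} = \left(-20 + V\right) \left(18 + V\right)$
$T = 332348$ ($T = \left(129130 + 51834\right) + 151384 = 180964 + 151384 = 332348$)
$T + F{\left(-421,X{\left(-14 \right)} \right)} = 332348 + \left(190 - \left(332 - 196\right)\right) = 332348 + \left(190 + \left(-360 + 196 + 28\right)\right) = 332348 + \left(190 - 136\right) = 332348 + 54 = 332402$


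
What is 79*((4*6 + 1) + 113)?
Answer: 10902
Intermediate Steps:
79*((4*6 + 1) + 113) = 79*((24 + 1) + 113) = 79*(25 + 113) = 79*138 = 10902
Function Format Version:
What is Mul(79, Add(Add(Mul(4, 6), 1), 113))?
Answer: 10902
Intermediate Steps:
Mul(79, Add(Add(Mul(4, 6), 1), 113)) = Mul(79, Add(Add(24, 1), 113)) = Mul(79, Add(25, 113)) = Mul(79, 138) = 10902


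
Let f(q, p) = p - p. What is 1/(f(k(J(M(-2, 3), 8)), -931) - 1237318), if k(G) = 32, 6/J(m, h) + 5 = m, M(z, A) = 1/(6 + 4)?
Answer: -1/1237318 ≈ -8.0820e-7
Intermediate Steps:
M(z, A) = ⅒ (M(z, A) = 1/10 = ⅒)
J(m, h) = 6/(-5 + m)
f(q, p) = 0
1/(f(k(J(M(-2, 3), 8)), -931) - 1237318) = 1/(0 - 1237318) = 1/(-1237318) = -1/1237318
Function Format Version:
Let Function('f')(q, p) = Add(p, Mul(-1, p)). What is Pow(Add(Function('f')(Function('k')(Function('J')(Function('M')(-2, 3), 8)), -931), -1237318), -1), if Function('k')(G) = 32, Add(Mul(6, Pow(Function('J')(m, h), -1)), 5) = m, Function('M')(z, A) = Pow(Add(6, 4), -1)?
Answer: Rational(-1, 1237318) ≈ -8.0820e-7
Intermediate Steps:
Function('M')(z, A) = Rational(1, 10) (Function('M')(z, A) = Pow(10, -1) = Rational(1, 10))
Function('J')(m, h) = Mul(6, Pow(Add(-5, m), -1))
Function('f')(q, p) = 0
Pow(Add(Function('f')(Function('k')(Function('J')(Function('M')(-2, 3), 8)), -931), -1237318), -1) = Pow(Add(0, -1237318), -1) = Pow(-1237318, -1) = Rational(-1, 1237318)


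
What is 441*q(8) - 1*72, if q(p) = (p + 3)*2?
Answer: 9630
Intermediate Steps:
q(p) = 6 + 2*p (q(p) = (3 + p)*2 = 6 + 2*p)
441*q(8) - 1*72 = 441*(6 + 2*8) - 1*72 = 441*(6 + 16) - 72 = 441*22 - 72 = 9702 - 72 = 9630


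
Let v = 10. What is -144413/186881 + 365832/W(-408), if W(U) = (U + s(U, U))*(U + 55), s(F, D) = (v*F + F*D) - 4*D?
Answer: -20609659688/26453566193 ≈ -0.77909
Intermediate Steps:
s(F, D) = -4*D + 10*F + D*F (s(F, D) = (10*F + F*D) - 4*D = (10*F + D*F) - 4*D = -4*D + 10*F + D*F)
W(U) = (55 + U)*(U² + 7*U) (W(U) = (U + (-4*U + 10*U + U*U))*(U + 55) = (U + (-4*U + 10*U + U²))*(55 + U) = (U + (U² + 6*U))*(55 + U) = (U² + 7*U)*(55 + U) = (55 + U)*(U² + 7*U))
-144413/186881 + 365832/W(-408) = -144413/186881 + 365832/((-408*(385 + (-408)² + 62*(-408)))) = -144413*1/186881 + 365832/((-408*(385 + 166464 - 25296))) = -144413/186881 + 365832/((-408*141553)) = -144413/186881 + 365832/(-57753624) = -144413/186881 + 365832*(-1/57753624) = -144413/186881 - 15243/2406401 = -20609659688/26453566193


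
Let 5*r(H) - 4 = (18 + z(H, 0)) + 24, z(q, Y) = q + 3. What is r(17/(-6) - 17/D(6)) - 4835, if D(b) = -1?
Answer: -144671/30 ≈ -4822.4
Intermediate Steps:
z(q, Y) = 3 + q
r(H) = 49/5 + H/5 (r(H) = ⅘ + ((18 + (3 + H)) + 24)/5 = ⅘ + ((21 + H) + 24)/5 = ⅘ + (45 + H)/5 = ⅘ + (9 + H/5) = 49/5 + H/5)
r(17/(-6) - 17/D(6)) - 4835 = (49/5 + (17/(-6) - 17/(-1))/5) - 4835 = (49/5 + (17*(-⅙) - 17*(-1))/5) - 4835 = (49/5 + (-17/6 + 17)/5) - 4835 = (49/5 + (⅕)*(85/6)) - 4835 = (49/5 + 17/6) - 4835 = 379/30 - 4835 = -144671/30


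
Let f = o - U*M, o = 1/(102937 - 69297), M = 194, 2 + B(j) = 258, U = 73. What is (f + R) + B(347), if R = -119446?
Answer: -4485961279/33640 ≈ -1.3335e+5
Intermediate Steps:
B(j) = 256 (B(j) = -2 + 258 = 256)
o = 1/33640 ≈ 2.9727e-5
f = -476409679/33640 (f = 1/33640 - 73*194 = 1/33640 - 1*14162 = 1/33640 - 14162 = -476409679/33640 ≈ -14162.)
(f + R) + B(347) = (-476409679/33640 - 119446) + 256 = -4494573119/33640 + 256 = -4485961279/33640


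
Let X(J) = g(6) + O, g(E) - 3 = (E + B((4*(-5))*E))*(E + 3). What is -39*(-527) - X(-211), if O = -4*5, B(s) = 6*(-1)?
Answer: 20570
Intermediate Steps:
B(s) = -6
g(E) = 3 + (-6 + E)*(3 + E) (g(E) = 3 + (E - 6)*(E + 3) = 3 + (-6 + E)*(3 + E))
O = -20
X(J) = -17 (X(J) = (-15 + 6**2 - 3*6) - 20 = (-15 + 36 - 18) - 20 = 3 - 20 = -17)
-39*(-527) - X(-211) = -39*(-527) - 1*(-17) = 20553 + 17 = 20570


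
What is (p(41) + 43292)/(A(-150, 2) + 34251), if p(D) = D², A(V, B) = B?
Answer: 44973/34253 ≈ 1.3130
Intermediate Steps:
(p(41) + 43292)/(A(-150, 2) + 34251) = (41² + 43292)/(2 + 34251) = (1681 + 43292)/34253 = 44973*(1/34253) = 44973/34253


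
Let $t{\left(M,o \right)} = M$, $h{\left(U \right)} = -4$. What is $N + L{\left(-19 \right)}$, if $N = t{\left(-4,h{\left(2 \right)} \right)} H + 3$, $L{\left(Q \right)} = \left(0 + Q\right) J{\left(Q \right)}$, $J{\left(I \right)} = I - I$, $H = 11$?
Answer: $-41$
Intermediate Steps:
$J{\left(I \right)} = 0$
$L{\left(Q \right)} = 0$ ($L{\left(Q \right)} = \left(0 + Q\right) 0 = Q 0 = 0$)
$N = -41$ ($N = \left(-4\right) 11 + 3 = -44 + 3 = -41$)
$N + L{\left(-19 \right)} = -41 + 0 = -41$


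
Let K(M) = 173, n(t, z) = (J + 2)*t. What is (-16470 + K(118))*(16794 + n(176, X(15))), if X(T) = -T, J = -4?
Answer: -267955274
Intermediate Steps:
n(t, z) = -2*t (n(t, z) = (-4 + 2)*t = -2*t)
(-16470 + K(118))*(16794 + n(176, X(15))) = (-16470 + 173)*(16794 - 2*176) = -16297*(16794 - 352) = -16297*16442 = -267955274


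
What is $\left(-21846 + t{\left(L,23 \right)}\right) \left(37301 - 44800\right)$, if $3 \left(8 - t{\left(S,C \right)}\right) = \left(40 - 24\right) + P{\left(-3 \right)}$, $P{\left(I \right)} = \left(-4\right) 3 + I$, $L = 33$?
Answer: $\frac{491296985}{3} \approx 1.6377 \cdot 10^{8}$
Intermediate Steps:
$P{\left(I \right)} = -12 + I$
$t{\left(S,C \right)} = \frac{23}{3}$ ($t{\left(S,C \right)} = 8 - \frac{\left(40 - 24\right) - 15}{3} = 8 - \frac{16 - 15}{3} = 8 - \frac{1}{3} = \frac{23}{3}$)
$\left(-21846 + t{\left(L,23 \right)}\right) \left(37301 - 44800\right) = \left(-21846 + \frac{23}{3}\right) \left(37301 - 44800\right) = \left(- \frac{65515}{3}\right) \left(-7499\right) = \frac{491296985}{3}$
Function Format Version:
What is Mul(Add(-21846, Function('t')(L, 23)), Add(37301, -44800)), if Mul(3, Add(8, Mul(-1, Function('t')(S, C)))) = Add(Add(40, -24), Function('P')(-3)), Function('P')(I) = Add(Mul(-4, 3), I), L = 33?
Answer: Rational(491296985, 3) ≈ 1.6377e+8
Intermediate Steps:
Function('P')(I) = Add(-12, I)
Function('t')(S, C) = Rational(23, 3) (Function('t')(S, C) = Add(8, Mul(Rational(-1, 3), Add(Add(40, -24), Add(-12, -3)))) = Add(8, Mul(Rational(-1, 3), Add(16, -15))) = Add(8, Mul(Rational(-1, 3), 1)) = Add(8, Rational(-1, 3)) = Rational(23, 3))
Mul(Add(-21846, Function('t')(L, 23)), Add(37301, -44800)) = Mul(Add(-21846, Rational(23, 3)), Add(37301, -44800)) = Mul(Rational(-65515, 3), -7499) = Rational(491296985, 3)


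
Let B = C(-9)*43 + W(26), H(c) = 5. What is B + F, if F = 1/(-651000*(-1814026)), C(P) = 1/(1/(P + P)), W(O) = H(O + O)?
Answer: -908135882093999/1180930926000 ≈ -769.00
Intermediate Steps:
W(O) = 5
C(P) = 2*P (C(P) = 1/(1/(2*P)) = 2*P)
F = 1/1180930926000 (F = -1/651000*(-1/1814026) = 1/1180930926000 ≈ 8.4679e-13)
B = -769 (B = (2*(-9))*43 + 5 = -18*43 + 5 = -774 + 5 = -769)
B + F = -769 + 1/1180930926000 = -908135882093999/1180930926000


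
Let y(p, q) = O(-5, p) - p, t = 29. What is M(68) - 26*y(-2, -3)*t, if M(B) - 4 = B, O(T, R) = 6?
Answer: -5960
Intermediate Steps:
M(B) = 4 + B
y(p, q) = 6 - p
M(68) - 26*y(-2, -3)*t = (4 + 68) - 26*(6 - 1*(-2))*29 = 72 - 26*(6 + 2)*29 = 72 - 26*8*29 = 72 - 208*29 = 72 - 1*6032 = 72 - 6032 = -5960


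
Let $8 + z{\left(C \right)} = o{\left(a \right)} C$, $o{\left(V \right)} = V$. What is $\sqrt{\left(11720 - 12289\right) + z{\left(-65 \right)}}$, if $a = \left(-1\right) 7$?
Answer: $i \sqrt{122} \approx 11.045 i$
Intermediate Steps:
$a = -7$
$z{\left(C \right)} = -8 - 7 C$
$\sqrt{\left(11720 - 12289\right) + z{\left(-65 \right)}} = \sqrt{\left(11720 - 12289\right) - -447} = \sqrt{-569 + \left(-8 + 455\right)} = \sqrt{-569 + 447} = \sqrt{-122} = i \sqrt{122}$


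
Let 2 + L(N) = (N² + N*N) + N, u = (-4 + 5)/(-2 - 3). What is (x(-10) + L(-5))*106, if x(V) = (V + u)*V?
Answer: 15370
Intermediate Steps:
u = -⅕ (u = 1/(-5) = 1*(-⅕) = -⅕ ≈ -0.20000)
L(N) = -2 + N + 2*N² (L(N) = -2 + ((N² + N*N) + N) = -2 + ((N² + N²) + N) = -2 + (2*N² + N) = -2 + (N + 2*N²) = -2 + N + 2*N²)
x(V) = V*(-⅕ + V) (x(V) = (V - ⅕)*V = (-⅕ + V)*V = V*(-⅕ + V))
(x(-10) + L(-5))*106 = (-10*(-⅕ - 10) + (-2 - 5 + 2*(-5)²))*106 = (-10*(-51/5) + (-2 - 5 + 2*25))*106 = (102 + (-2 - 5 + 50))*106 = (102 + 43)*106 = 145*106 = 15370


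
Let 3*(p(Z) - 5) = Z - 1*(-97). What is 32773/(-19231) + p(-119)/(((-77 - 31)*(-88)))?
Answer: -934558393/548314272 ≈ -1.7044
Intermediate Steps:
p(Z) = 112/3 + Z/3 (p(Z) = 5 + (Z - 1*(-97))/3 = 5 + (Z + 97)/3 = 5 + (97 + Z)/3 = 5 + (97/3 + Z/3) = 112/3 + Z/3)
32773/(-19231) + p(-119)/(((-77 - 31)*(-88))) = 32773/(-19231) + (112/3 + (⅓)*(-119))/(((-77 - 31)*(-88))) = 32773*(-1/19231) + (112/3 - 119/3)/((-108*(-88))) = -32773/19231 - 7/3/9504 = -32773/19231 - 7/3*1/9504 = -32773/19231 - 7/28512 = -934558393/548314272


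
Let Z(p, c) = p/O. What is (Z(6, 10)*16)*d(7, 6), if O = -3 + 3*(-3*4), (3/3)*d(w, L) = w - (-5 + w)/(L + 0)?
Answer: -640/39 ≈ -16.410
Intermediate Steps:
d(w, L) = w - (-5 + w)/L (d(w, L) = w - (-5 + w)/(L + 0) = w - (-5 + w)/L)
O = -39 (O = -3 + 3*(-12) = -3 - 36 = -39)
Z(p, c) = -p/39 (Z(p, c) = p/(-39) = p*(-1/39) = -p/39)
(Z(6, 10)*16)*d(7, 6) = (-1/39*6*16)*((5 - 1*7 + 6*7)/6) = (-2/13*16)*((5 - 7 + 42)/6) = -16*40/39 = -32/13*20/3 = -640/39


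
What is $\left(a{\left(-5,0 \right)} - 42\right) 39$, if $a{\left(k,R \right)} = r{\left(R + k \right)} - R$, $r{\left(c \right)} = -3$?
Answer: $-1755$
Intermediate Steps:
$a{\left(k,R \right)} = -3 - R$
$\left(a{\left(-5,0 \right)} - 42\right) 39 = \left(\left(-3 - 0\right) - 42\right) 39 = \left(\left(-3 + 0\right) - 42\right) 39 = \left(-3 - 42\right) 39 = \left(-45\right) 39 = -1755$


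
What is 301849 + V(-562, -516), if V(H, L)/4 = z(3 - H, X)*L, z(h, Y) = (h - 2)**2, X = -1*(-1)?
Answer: -653922167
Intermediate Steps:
X = 1
z(h, Y) = (-2 + h)**2
V(H, L) = 4*L*(1 - H)**2 (V(H, L) = 4*((-2 + (3 - H))**2*L) = 4*((1 - H)**2*L) = 4*(L*(1 - H)**2) = 4*L*(1 - H)**2)
301849 + V(-562, -516) = 301849 + 4*(-516)*(-1 - 562)**2 = 301849 + 4*(-516)*(-563)**2 = 301849 + 4*(-516)*316969 = 301849 - 654224016 = -653922167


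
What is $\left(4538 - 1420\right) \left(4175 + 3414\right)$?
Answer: $23662502$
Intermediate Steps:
$\left(4538 - 1420\right) \left(4175 + 3414\right) = 3118 \cdot 7589 = 23662502$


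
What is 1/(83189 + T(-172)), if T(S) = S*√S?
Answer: 83189/6925498169 + 344*I*√43/6925498169 ≈ 1.2012e-5 + 3.2572e-7*I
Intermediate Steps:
T(S) = S^(3/2)
1/(83189 + T(-172)) = 1/(83189 + (-172)^(3/2)) = 1/(83189 - 344*I*√43)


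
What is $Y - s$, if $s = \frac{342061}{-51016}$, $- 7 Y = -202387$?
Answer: $\frac{1475338517}{51016} \approx 28919.0$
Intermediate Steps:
$Y = \frac{202387}{7}$ ($Y = \left(- \frac{1}{7}\right) \left(-202387\right) = \frac{202387}{7} \approx 28912.0$)
$s = - \frac{342061}{51016}$ ($s = 342061 \left(- \frac{1}{51016}\right) = - \frac{342061}{51016} \approx -6.705$)
$Y - s = \frac{202387}{7} - - \frac{342061}{51016} = \frac{202387}{7} + \frac{342061}{51016} = \frac{1475338517}{51016}$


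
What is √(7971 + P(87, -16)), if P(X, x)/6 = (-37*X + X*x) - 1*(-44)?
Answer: 3*I*√2159 ≈ 139.4*I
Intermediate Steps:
P(X, x) = 264 - 222*X + 6*X*x (P(X, x) = 6*((-37*X + X*x) - 1*(-44)) = 6*((-37*X + X*x) + 44) = 6*(44 - 37*X + X*x) = 264 - 222*X + 6*X*x)
√(7971 + P(87, -16)) = √(7971 + (264 - 222*87 + 6*87*(-16))) = √(7971 + (264 - 19314 - 8352)) = √(7971 - 27402) = √(-19431) = 3*I*√2159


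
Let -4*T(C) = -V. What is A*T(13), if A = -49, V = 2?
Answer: -49/2 ≈ -24.500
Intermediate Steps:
T(C) = 1/2 (T(C) = -(-1)*2/4 = -1/4*(-2) = 1/2)
A*T(13) = -49*1/2 = -49/2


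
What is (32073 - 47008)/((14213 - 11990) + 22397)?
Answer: -2987/4924 ≈ -0.60662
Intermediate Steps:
(32073 - 47008)/((14213 - 11990) + 22397) = -14935/(2223 + 22397) = -14935/24620 = -14935*1/24620 = -2987/4924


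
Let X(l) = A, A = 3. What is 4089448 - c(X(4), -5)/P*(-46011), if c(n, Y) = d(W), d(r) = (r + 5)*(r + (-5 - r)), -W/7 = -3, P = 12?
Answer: 7181991/2 ≈ 3.5910e+6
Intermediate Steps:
W = 21 (W = -7*(-3) = 21)
X(l) = 3
d(r) = -25 - 5*r (d(r) = (5 + r)*(-5) = -25 - 5*r)
c(n, Y) = -130 (c(n, Y) = -25 - 5*21 = -25 - 105 = -130)
4089448 - c(X(4), -5)/P*(-46011) = 4089448 - (-130/12)*(-46011) = 4089448 - (-130*1/12)*(-46011) = 4089448 - (-65)*(-46011)/6 = 4089448 - 1*996905/2 = 4089448 - 996905/2 = 7181991/2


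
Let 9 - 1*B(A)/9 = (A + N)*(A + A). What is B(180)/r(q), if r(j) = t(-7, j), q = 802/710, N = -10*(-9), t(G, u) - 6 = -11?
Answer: 874719/5 ≈ 1.7494e+5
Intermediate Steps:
t(G, u) = -5 (t(G, u) = 6 - 11 = -5)
N = 90
B(A) = 81 - 18*A*(90 + A) (B(A) = 81 - 9*(A + 90)*(A + A) = 81 - 9*(90 + A)*2*A = 81 - 18*A*(90 + A))
q = 401/355 (q = 802*(1/710) = 401/355 ≈ 1.1296)
r(j) = -5
B(180)/r(q) = (81 - 1620*180 - 18*180**2)/(-5) = (81 - 291600 - 18*32400)*(-1/5) = (81 - 291600 - 583200)*(-1/5) = -874719*(-1/5) = 874719/5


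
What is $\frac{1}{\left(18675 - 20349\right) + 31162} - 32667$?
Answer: $- \frac{963284495}{29488} \approx -32667.0$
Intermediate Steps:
$\frac{1}{\left(18675 - 20349\right) + 31162} - 32667 = \frac{1}{-1674 + 31162} - 32667 = \frac{1}{29488} - 32667 = - \frac{963284495}{29488}$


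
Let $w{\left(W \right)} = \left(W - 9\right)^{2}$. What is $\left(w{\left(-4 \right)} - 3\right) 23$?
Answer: $3818$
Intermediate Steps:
$w{\left(W \right)} = \left(-9 + W\right)^{2}$ ($w{\left(W \right)} = \left(W - 9\right)^{2} = \left(-9 + W\right)^{2}$)
$\left(w{\left(-4 \right)} - 3\right) 23 = \left(\left(-9 - 4\right)^{2} - 3\right) 23 = \left(\left(-13\right)^{2} - 3\right) 23 = \left(169 - 3\right) 23 = 166 \cdot 23 = 3818$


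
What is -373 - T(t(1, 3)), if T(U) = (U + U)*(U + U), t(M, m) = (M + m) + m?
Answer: -569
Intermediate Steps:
t(M, m) = M + 2*m
T(U) = 4*U**2 (T(U) = (2*U)*(2*U) = 4*U**2)
-373 - T(t(1, 3)) = -373 - 4*(1 + 2*3)**2 = -373 - 4*(1 + 6)**2 = -373 - 4*7**2 = -373 - 4*49 = -373 - 1*196 = -373 - 196 = -569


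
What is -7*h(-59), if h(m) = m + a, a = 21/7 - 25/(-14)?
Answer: 759/2 ≈ 379.50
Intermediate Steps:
a = 67/14 (a = 21*(1/7) - 25*(-1/14) = 3 + 25/14 = 67/14 ≈ 4.7857)
h(m) = 67/14 + m (h(m) = m + 67/14 = 67/14 + m)
-7*h(-59) = -7*(67/14 - 59) = -7*(-759/14) = 759/2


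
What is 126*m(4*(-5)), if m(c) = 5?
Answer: 630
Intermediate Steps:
126*m(4*(-5)) = 126*5 = 630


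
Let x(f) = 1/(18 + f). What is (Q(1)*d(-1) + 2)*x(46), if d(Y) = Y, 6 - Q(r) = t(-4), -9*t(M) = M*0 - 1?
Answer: -35/576 ≈ -0.060764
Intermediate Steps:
t(M) = 1/9 (t(M) = -(M*0 - 1)/9 = -(0 - 1)/9 = -1/9*(-1) = 1/9)
Q(r) = 53/9 (Q(r) = 6 - 1*1/9 = 6 - 1/9 = 53/9)
(Q(1)*d(-1) + 2)*x(46) = ((53/9)*(-1) + 2)/(18 + 46) = (-53/9 + 2)/64 = -35/9*1/64 = -35/576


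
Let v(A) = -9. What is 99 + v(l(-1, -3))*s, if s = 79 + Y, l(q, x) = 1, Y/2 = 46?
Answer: -1440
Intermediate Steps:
Y = 92 (Y = 2*46 = 92)
s = 171 (s = 79 + 92 = 171)
99 + v(l(-1, -3))*s = 99 - 9*171 = 99 - 1539 = -1440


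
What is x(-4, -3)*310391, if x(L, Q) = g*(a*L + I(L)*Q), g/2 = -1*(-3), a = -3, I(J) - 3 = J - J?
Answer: 5587038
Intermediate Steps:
I(J) = 3 (I(J) = 3 + (J - J) = 3 + 0 = 3)
g = 6 (g = 2*(-1*(-3)) = 2*3 = 6)
x(L, Q) = -18*L + 18*Q (x(L, Q) = 6*(-3*L + 3*Q) = -18*L + 18*Q)
x(-4, -3)*310391 = (-18*(-4) + 18*(-3))*310391 = (72 - 54)*310391 = 18*310391 = 5587038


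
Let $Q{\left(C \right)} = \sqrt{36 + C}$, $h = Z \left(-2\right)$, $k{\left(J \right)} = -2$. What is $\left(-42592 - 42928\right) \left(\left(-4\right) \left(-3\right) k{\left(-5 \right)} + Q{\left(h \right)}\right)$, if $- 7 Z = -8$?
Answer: $2052480 - \frac{171040 \sqrt{413}}{7} \approx 1.5559 \cdot 10^{6}$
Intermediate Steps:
$Z = \frac{8}{7}$ ($Z = \left(- \frac{1}{7}\right) \left(-8\right) = \frac{8}{7} \approx 1.1429$)
$h = - \frac{16}{7}$ ($h = \frac{8}{7} \left(-2\right) = - \frac{16}{7} \approx -2.2857$)
$\left(-42592 - 42928\right) \left(\left(-4\right) \left(-3\right) k{\left(-5 \right)} + Q{\left(h \right)}\right) = \left(-42592 - 42928\right) \left(\left(-4\right) \left(-3\right) \left(-2\right) + \sqrt{36 - \frac{16}{7}}\right) = - 85520 \left(12 \left(-2\right) + \sqrt{\frac{236}{7}}\right) = - 85520 \left(-24 + \frac{2 \sqrt{413}}{7}\right) = 2052480 - \frac{171040 \sqrt{413}}{7}$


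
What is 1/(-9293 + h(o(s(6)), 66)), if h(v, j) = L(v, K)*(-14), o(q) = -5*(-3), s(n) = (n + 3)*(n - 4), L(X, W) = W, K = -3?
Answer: -1/9251 ≈ -0.00010810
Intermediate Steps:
s(n) = (-4 + n)*(3 + n) (s(n) = (3 + n)*(-4 + n) = (-4 + n)*(3 + n))
o(q) = 15
h(v, j) = 42 (h(v, j) = -3*(-14) = 42)
1/(-9293 + h(o(s(6)), 66)) = 1/(-9293 + 42) = 1/(-9251) = -1/9251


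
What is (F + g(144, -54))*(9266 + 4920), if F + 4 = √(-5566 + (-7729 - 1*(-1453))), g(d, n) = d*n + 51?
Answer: -109643594 + 14186*I*√11842 ≈ -1.0964e+8 + 1.5437e+6*I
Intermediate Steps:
g(d, n) = 51 + d*n
F = -4 + I*√11842 (F = -4 + √(-5566 + (-7729 - 1*(-1453))) = -4 + √(-5566 + (-7729 + 1453)) = -4 + √(-5566 - 6276) = -4 + √(-11842) = -4 + I*√11842 ≈ -4.0 + 108.82*I)
(F + g(144, -54))*(9266 + 4920) = ((-4 + I*√11842) + (51 + 144*(-54)))*(9266 + 4920) = ((-4 + I*√11842) + (51 - 7776))*14186 = ((-4 + I*√11842) - 7725)*14186 = (-7729 + I*√11842)*14186 = -109643594 + 14186*I*√11842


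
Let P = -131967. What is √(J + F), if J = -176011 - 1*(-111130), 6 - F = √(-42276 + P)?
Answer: √(-64875 - 241*I*√3) ≈ 0.8194 - 254.71*I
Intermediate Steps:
F = 6 - 241*I*√3 (F = 6 - √(-42276 - 131967) = 6 - √(-174243) = 6 - 241*I*√3 ≈ 6.0 - 417.42*I)
J = -64881 (J = -176011 + 111130 = -64881)
√(J + F) = √(-64881 + (6 - 241*I*√3)) = √(-64875 - 241*I*√3)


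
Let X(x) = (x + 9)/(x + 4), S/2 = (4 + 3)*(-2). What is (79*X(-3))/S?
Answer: -237/14 ≈ -16.929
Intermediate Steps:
S = -28 (S = 2*((4 + 3)*(-2)) = 2*(7*(-2)) = 2*(-14) = -28)
X(x) = (9 + x)/(4 + x)
(79*X(-3))/S = (79*((9 - 3)/(4 - 3)))/(-28) = (79*(6/1))*(-1/28) = (79*(1*6))*(-1/28) = (79*6)*(-1/28) = 474*(-1/28) = -237/14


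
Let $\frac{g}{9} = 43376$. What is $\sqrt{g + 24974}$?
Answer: $\sqrt{415358} \approx 644.48$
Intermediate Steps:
$g = 390384$ ($g = 9 \cdot 43376 = 390384$)
$\sqrt{g + 24974} = \sqrt{390384 + 24974} = \sqrt{415358}$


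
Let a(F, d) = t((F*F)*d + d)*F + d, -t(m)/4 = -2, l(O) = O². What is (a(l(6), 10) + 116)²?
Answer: 171396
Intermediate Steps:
t(m) = 8 (t(m) = -4*(-2) = 8)
a(F, d) = d + 8*F (a(F, d) = 8*F + d = d + 8*F)
(a(l(6), 10) + 116)² = ((10 + 8*6²) + 116)² = ((10 + 8*36) + 116)² = ((10 + 288) + 116)² = (298 + 116)² = 414² = 171396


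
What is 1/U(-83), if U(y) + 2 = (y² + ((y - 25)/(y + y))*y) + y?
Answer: 1/6750 ≈ 0.00014815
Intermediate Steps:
U(y) = -29/2 + y² + 3*y/2 (U(y) = -2 + ((y² + ((y - 25)/(y + y))*y) + y) = -2 + ((y² + ((-25 + y)/((2*y)))*y) + y) = -2 + ((y² + ((-25 + y)*(1/(2*y)))*y) + y) = -2 + ((y² + ((-25 + y)/(2*y))*y) + y) = -2 + ((y² + (-25/2 + y/2)) + y) = -2 + ((-25/2 + y² + y/2) + y) = -2 + (-25/2 + y² + 3*y/2) = -29/2 + y² + 3*y/2)
1/U(-83) = 1/(-29/2 + (-83)² + (3/2)*(-83)) = 1/(-29/2 + 6889 - 249/2) = 1/6750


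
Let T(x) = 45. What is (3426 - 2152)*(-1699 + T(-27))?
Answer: -2107196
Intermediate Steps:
(3426 - 2152)*(-1699 + T(-27)) = (3426 - 2152)*(-1699 + 45) = 1274*(-1654) = -2107196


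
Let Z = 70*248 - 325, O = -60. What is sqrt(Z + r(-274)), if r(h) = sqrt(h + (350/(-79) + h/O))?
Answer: sqrt(95683891500 + 2370*I*sqrt(1538265090))/2370 ≈ 130.52 + 0.063397*I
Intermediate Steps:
Z = 17035 (Z = 17360 - 325 = 17035)
r(h) = sqrt(-350/79 + 59*h/60) (r(h) = sqrt(h + (350/(-79) + h/(-60))) = sqrt(h + (350*(-1/79) + h*(-1/60))) = sqrt(h + (-350/79 - h/60)) = sqrt(-350/79 + 59*h/60))
sqrt(Z + r(-274)) = sqrt(17035 + sqrt(-24885000 + 5523285*(-274))/2370) = sqrt(17035 + sqrt(-24885000 - 1513380090)/2370) = sqrt(17035 + sqrt(-1538265090)/2370) = sqrt(17035 + (I*sqrt(1538265090))/2370) = sqrt(17035 + I*sqrt(1538265090)/2370)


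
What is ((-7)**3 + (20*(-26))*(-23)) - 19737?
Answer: -8120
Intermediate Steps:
((-7)**3 + (20*(-26))*(-23)) - 19737 = (-343 - 520*(-23)) - 19737 = (-343 + 11960) - 19737 = 11617 - 19737 = -8120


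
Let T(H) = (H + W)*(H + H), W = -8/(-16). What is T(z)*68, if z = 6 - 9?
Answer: 1020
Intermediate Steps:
z = -3
W = ½ (W = -8*(-1/16) = ½ ≈ 0.50000)
T(H) = 2*H*(½ + H) (T(H) = (H + ½)*(H + H) = (½ + H)*(2*H) = 2*H*(½ + H))
T(z)*68 = -3*(1 + 2*(-3))*68 = -3*(1 - 6)*68 = -3*(-5)*68 = 15*68 = 1020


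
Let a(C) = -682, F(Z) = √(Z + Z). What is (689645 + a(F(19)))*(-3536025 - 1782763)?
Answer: -3664448136844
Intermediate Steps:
F(Z) = √2*√Z (F(Z) = √(2*Z) = √2*√Z)
(689645 + a(F(19)))*(-3536025 - 1782763) = (689645 - 682)*(-3536025 - 1782763) = 688963*(-5318788) = -3664448136844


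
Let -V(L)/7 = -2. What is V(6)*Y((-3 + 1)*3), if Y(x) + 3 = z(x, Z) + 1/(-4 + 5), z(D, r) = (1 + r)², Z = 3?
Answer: 196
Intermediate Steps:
V(L) = 14 (V(L) = -7*(-2) = 14)
Y(x) = 14 (Y(x) = -3 + ((1 + 3)² + 1/(-4 + 5)) = -3 + (4² + 1/1) = -3 + (16 + 1) = -3 + 17 = 14)
V(6)*Y((-3 + 1)*3) = 14*14 = 196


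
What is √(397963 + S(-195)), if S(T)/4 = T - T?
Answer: √397963 ≈ 630.84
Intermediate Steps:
S(T) = 0 (S(T) = 4*(T - T) = 4*0 = 0)
√(397963 + S(-195)) = √(397963 + 0) = √397963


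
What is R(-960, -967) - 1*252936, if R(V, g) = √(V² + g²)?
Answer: -252936 + √1856689 ≈ -2.5157e+5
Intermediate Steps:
R(-960, -967) - 1*252936 = √((-960)² + (-967)²) - 1*252936 = √(921600 + 935089) - 252936 = √1856689 - 252936 = -252936 + √1856689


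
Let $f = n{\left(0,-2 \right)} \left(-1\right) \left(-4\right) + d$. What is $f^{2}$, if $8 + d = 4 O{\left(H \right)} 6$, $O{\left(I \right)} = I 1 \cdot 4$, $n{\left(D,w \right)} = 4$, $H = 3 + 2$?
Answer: $238144$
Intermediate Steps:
$H = 5$
$O{\left(I \right)} = 4 I$ ($O{\left(I \right)} = I 4 = 4 I$)
$d = 472$ ($d = -8 + 4 \cdot 4 \cdot 5 \cdot 6 = -8 + 4 \cdot 20 \cdot 6 = -8 + 80 \cdot 6 = -8 + 480 = 472$)
$f = 488$ ($f = 4 \left(-1\right) \left(-4\right) + 472 = \left(-4\right) \left(-4\right) + 472 = 16 + 472 = 488$)
$f^{2} = 488^{2} = 238144$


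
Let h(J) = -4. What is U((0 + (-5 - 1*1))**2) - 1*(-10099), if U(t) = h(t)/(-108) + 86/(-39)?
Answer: 3543988/351 ≈ 10097.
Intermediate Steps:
U(t) = -761/351 (U(t) = -4/(-108) + 86/(-39) = -4*(-1/108) + 86*(-1/39) = 1/27 - 86/39 = -761/351)
U((0 + (-5 - 1*1))**2) - 1*(-10099) = -761/351 - 1*(-10099) = -761/351 + 10099 = 3543988/351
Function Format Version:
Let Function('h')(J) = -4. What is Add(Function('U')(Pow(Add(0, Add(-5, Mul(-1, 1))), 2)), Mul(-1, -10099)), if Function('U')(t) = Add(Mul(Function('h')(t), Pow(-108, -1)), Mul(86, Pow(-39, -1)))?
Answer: Rational(3543988, 351) ≈ 10097.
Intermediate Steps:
Function('U')(t) = Rational(-761, 351) (Function('U')(t) = Add(Mul(-4, Pow(-108, -1)), Mul(86, Pow(-39, -1))) = Add(Mul(-4, Rational(-1, 108)), Mul(86, Rational(-1, 39))) = Add(Rational(1, 27), Rational(-86, 39)) = Rational(-761, 351))
Add(Function('U')(Pow(Add(0, Add(-5, Mul(-1, 1))), 2)), Mul(-1, -10099)) = Add(Rational(-761, 351), Mul(-1, -10099)) = Add(Rational(-761, 351), 10099) = Rational(3543988, 351)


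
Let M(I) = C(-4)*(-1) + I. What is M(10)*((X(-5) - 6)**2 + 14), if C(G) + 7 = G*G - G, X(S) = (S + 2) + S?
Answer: -630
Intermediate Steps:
X(S) = 2 + 2*S (X(S) = (2 + S) + S = 2 + 2*S)
C(G) = -7 + G**2 - G (C(G) = -7 + (G*G - G) = -7 + (G**2 - G) = -7 + G**2 - G)
M(I) = -13 + I (M(I) = (-7 + (-4)**2 - 1*(-4))*(-1) + I = (-7 + 16 + 4)*(-1) + I = 13*(-1) + I = -13 + I)
M(10)*((X(-5) - 6)**2 + 14) = (-13 + 10)*(((2 + 2*(-5)) - 6)**2 + 14) = -3*(((2 - 10) - 6)**2 + 14) = -3*((-8 - 6)**2 + 14) = -3*((-14)**2 + 14) = -3*(196 + 14) = -3*210 = -630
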